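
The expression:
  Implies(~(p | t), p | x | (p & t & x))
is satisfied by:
  {x: True, t: True, p: True}
  {x: True, t: True, p: False}
  {x: True, p: True, t: False}
  {x: True, p: False, t: False}
  {t: True, p: True, x: False}
  {t: True, p: False, x: False}
  {p: True, t: False, x: False}


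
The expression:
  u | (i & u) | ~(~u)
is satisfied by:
  {u: True}


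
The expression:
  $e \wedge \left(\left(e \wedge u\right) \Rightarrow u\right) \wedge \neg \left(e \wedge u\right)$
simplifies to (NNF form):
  $e \wedge \neg u$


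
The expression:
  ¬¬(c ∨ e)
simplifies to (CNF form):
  c ∨ e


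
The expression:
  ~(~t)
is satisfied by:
  {t: True}


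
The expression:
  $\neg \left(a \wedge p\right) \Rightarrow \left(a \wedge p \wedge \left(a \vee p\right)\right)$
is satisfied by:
  {a: True, p: True}


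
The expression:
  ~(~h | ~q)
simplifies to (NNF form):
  h & q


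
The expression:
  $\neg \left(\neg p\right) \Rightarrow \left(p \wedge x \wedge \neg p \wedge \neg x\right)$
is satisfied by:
  {p: False}


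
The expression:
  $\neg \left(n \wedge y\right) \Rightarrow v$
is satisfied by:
  {y: True, v: True, n: True}
  {y: True, v: True, n: False}
  {v: True, n: True, y: False}
  {v: True, n: False, y: False}
  {y: True, n: True, v: False}


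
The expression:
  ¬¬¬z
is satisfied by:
  {z: False}


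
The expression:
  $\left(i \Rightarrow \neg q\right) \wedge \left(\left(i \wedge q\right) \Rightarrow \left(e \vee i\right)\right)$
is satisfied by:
  {q: False, i: False}
  {i: True, q: False}
  {q: True, i: False}


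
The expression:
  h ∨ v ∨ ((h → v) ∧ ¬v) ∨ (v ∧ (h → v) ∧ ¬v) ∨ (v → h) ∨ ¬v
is always true.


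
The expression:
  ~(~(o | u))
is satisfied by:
  {o: True, u: True}
  {o: True, u: False}
  {u: True, o: False}


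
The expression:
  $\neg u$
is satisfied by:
  {u: False}


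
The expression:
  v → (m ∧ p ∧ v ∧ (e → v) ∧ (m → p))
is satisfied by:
  {m: True, p: True, v: False}
  {m: True, p: False, v: False}
  {p: True, m: False, v: False}
  {m: False, p: False, v: False}
  {m: True, v: True, p: True}


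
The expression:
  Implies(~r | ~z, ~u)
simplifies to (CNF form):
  (r | ~u) & (z | ~u)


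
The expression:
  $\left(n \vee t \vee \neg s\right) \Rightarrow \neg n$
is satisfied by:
  {n: False}


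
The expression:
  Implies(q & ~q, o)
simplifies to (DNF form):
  True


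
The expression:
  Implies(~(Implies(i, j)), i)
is always true.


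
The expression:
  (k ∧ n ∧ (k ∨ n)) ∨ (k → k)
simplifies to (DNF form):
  True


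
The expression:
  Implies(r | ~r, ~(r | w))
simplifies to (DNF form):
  ~r & ~w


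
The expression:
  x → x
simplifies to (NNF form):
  True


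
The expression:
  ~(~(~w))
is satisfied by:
  {w: False}


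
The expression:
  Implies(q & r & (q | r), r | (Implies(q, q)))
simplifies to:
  True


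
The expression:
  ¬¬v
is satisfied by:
  {v: True}


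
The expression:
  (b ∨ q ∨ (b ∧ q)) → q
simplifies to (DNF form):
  q ∨ ¬b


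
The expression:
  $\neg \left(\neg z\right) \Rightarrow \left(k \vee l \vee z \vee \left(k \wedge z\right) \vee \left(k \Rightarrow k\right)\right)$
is always true.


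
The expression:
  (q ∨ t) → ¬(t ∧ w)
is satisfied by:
  {w: False, t: False}
  {t: True, w: False}
  {w: True, t: False}


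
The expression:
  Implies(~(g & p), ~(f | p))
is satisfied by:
  {g: True, p: False, f: False}
  {g: False, p: False, f: False}
  {p: True, g: True, f: False}
  {f: True, p: True, g: True}


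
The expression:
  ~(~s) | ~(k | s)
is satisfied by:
  {s: True, k: False}
  {k: False, s: False}
  {k: True, s: True}


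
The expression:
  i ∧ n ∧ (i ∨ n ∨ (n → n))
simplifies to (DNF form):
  i ∧ n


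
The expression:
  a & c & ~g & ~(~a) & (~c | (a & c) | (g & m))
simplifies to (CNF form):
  a & c & ~g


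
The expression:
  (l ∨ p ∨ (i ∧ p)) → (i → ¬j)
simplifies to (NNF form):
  (¬l ∧ ¬p) ∨ ¬i ∨ ¬j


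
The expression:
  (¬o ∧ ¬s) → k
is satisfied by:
  {k: True, o: True, s: True}
  {k: True, o: True, s: False}
  {k: True, s: True, o: False}
  {k: True, s: False, o: False}
  {o: True, s: True, k: False}
  {o: True, s: False, k: False}
  {s: True, o: False, k: False}


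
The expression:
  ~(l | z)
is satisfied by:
  {z: False, l: False}


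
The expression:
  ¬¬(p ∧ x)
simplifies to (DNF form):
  p ∧ x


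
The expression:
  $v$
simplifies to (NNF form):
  $v$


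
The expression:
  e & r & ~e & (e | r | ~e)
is never true.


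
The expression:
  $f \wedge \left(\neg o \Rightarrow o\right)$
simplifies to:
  $f \wedge o$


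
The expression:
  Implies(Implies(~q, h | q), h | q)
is always true.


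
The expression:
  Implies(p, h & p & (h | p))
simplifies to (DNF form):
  h | ~p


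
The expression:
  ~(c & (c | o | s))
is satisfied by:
  {c: False}


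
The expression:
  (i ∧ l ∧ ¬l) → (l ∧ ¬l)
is always true.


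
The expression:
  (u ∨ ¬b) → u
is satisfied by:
  {b: True, u: True}
  {b: True, u: False}
  {u: True, b: False}


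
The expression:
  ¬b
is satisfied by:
  {b: False}


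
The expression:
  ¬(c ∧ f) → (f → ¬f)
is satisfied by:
  {c: True, f: False}
  {f: False, c: False}
  {f: True, c: True}


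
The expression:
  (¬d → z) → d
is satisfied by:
  {d: True, z: False}
  {z: False, d: False}
  {z: True, d: True}


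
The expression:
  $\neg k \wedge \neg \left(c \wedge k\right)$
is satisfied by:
  {k: False}


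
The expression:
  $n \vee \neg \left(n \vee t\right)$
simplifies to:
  $n \vee \neg t$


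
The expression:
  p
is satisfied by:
  {p: True}


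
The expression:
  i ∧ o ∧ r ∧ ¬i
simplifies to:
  False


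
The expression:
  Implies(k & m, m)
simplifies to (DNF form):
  True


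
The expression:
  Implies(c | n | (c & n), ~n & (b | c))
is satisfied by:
  {n: False}


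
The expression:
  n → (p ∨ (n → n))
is always true.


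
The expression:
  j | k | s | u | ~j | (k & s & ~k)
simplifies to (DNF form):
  True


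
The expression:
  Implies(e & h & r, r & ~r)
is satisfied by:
  {h: False, e: False, r: False}
  {r: True, h: False, e: False}
  {e: True, h: False, r: False}
  {r: True, e: True, h: False}
  {h: True, r: False, e: False}
  {r: True, h: True, e: False}
  {e: True, h: True, r: False}


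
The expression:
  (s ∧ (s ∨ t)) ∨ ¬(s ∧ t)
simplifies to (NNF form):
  True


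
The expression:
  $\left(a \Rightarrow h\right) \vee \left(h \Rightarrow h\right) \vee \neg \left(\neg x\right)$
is always true.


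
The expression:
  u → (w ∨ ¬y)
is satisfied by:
  {w: True, u: False, y: False}
  {u: False, y: False, w: False}
  {y: True, w: True, u: False}
  {y: True, u: False, w: False}
  {w: True, u: True, y: False}
  {u: True, w: False, y: False}
  {y: True, u: True, w: True}


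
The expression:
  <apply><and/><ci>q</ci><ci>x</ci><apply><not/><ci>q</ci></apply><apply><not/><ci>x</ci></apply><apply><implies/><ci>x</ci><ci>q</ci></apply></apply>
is never true.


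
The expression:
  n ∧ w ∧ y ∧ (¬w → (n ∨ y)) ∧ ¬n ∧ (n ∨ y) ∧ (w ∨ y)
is never true.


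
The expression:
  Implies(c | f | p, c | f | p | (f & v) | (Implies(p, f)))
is always true.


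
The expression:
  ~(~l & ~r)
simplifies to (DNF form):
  l | r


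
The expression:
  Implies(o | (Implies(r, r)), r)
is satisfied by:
  {r: True}


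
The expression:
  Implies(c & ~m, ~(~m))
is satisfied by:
  {m: True, c: False}
  {c: False, m: False}
  {c: True, m: True}


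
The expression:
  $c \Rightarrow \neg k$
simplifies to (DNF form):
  $\neg c \vee \neg k$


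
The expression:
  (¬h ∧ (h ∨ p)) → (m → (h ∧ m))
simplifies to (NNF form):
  h ∨ ¬m ∨ ¬p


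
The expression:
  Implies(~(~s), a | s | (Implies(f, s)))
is always true.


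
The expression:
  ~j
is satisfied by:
  {j: False}


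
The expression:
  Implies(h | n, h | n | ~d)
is always true.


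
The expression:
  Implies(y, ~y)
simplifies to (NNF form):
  ~y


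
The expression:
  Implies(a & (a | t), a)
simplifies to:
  True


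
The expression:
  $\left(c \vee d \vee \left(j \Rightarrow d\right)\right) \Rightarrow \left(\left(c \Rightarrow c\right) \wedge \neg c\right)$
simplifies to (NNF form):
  $\neg c$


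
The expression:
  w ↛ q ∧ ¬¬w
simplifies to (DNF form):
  w ∧ ¬q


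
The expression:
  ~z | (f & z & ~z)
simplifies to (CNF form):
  ~z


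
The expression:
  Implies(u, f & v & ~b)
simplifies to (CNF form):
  (f | ~u) & (v | ~u) & (~b | ~u)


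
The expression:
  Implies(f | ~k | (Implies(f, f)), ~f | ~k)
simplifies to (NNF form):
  ~f | ~k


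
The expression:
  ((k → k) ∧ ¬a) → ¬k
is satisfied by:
  {a: True, k: False}
  {k: False, a: False}
  {k: True, a: True}


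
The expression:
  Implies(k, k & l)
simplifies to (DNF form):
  l | ~k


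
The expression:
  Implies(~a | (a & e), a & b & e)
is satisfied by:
  {a: True, b: True, e: False}
  {a: True, e: False, b: False}
  {a: True, b: True, e: True}


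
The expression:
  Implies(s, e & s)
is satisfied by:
  {e: True, s: False}
  {s: False, e: False}
  {s: True, e: True}


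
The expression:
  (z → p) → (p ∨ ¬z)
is always true.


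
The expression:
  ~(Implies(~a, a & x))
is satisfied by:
  {a: False}


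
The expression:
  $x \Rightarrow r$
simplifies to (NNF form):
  $r \vee \neg x$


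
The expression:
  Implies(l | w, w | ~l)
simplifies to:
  w | ~l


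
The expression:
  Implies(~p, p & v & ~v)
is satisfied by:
  {p: True}


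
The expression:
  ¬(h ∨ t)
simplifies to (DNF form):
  ¬h ∧ ¬t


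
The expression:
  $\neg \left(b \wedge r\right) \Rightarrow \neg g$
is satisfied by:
  {b: True, r: True, g: False}
  {b: True, r: False, g: False}
  {r: True, b: False, g: False}
  {b: False, r: False, g: False}
  {b: True, g: True, r: True}


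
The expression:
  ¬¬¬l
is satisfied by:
  {l: False}


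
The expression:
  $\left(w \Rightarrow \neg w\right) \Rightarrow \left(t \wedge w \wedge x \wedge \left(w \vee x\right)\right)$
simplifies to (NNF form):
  $w$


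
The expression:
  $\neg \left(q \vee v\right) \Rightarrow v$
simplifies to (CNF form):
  $q \vee v$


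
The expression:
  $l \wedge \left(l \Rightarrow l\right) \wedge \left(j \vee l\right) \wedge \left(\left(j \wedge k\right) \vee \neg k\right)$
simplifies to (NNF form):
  $l \wedge \left(j \vee \neg k\right)$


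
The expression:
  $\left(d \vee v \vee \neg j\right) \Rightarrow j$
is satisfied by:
  {j: True}


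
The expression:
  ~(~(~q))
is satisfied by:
  {q: False}


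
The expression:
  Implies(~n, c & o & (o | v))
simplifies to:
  n | (c & o)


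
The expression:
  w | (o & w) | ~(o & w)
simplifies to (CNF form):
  True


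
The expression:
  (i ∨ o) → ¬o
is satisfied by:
  {o: False}


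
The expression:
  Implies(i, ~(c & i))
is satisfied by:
  {c: False, i: False}
  {i: True, c: False}
  {c: True, i: False}


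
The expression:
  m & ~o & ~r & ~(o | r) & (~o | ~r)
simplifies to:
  m & ~o & ~r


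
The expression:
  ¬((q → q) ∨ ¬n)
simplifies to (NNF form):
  False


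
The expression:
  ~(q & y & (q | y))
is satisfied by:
  {q: False, y: False}
  {y: True, q: False}
  {q: True, y: False}


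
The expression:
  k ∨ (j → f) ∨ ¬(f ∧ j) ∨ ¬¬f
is always true.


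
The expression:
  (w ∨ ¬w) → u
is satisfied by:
  {u: True}


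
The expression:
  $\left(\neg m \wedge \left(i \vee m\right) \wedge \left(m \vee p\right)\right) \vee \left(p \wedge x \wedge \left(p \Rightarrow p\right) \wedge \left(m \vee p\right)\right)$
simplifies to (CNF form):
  $p \wedge \left(i \vee x\right) \wedge \left(x \vee \neg m\right)$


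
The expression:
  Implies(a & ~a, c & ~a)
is always true.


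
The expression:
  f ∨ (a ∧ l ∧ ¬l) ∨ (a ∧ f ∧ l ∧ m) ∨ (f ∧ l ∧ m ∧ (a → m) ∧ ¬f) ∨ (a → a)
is always true.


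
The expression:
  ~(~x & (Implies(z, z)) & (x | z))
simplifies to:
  x | ~z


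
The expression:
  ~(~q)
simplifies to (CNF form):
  q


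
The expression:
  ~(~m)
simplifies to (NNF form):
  m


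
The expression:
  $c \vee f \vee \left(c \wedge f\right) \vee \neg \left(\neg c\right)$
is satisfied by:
  {c: True, f: True}
  {c: True, f: False}
  {f: True, c: False}


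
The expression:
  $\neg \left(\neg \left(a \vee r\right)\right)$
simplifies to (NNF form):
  $a \vee r$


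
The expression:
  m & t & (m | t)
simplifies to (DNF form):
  m & t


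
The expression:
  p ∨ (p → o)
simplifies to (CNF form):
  True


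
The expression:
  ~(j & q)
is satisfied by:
  {q: False, j: False}
  {j: True, q: False}
  {q: True, j: False}


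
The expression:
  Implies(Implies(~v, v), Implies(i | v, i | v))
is always true.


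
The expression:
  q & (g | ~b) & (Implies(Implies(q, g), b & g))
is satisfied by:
  {q: True, g: False, b: False}
  {b: True, g: True, q: True}


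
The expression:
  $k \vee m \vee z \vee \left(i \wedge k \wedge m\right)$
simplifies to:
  $k \vee m \vee z$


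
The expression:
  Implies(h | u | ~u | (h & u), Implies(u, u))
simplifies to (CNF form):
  True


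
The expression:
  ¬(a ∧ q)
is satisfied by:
  {q: False, a: False}
  {a: True, q: False}
  {q: True, a: False}


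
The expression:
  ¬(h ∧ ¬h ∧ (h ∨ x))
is always true.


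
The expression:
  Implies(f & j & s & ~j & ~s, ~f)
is always true.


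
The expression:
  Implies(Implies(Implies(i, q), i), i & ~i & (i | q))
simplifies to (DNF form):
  ~i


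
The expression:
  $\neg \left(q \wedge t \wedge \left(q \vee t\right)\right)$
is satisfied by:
  {t: False, q: False}
  {q: True, t: False}
  {t: True, q: False}


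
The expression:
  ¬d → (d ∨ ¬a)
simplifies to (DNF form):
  d ∨ ¬a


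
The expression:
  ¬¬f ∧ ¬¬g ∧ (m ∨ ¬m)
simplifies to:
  f ∧ g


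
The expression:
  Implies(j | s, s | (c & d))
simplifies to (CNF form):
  (c | s | ~j) & (d | s | ~j)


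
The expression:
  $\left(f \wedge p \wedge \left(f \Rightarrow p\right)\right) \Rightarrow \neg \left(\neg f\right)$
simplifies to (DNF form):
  $\text{True}$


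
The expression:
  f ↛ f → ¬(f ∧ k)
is always true.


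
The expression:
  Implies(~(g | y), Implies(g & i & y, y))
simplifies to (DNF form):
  True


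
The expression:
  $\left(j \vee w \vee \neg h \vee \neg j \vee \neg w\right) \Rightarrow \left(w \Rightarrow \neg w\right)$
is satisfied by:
  {w: False}


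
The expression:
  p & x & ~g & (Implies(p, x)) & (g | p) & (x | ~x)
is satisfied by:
  {p: True, x: True, g: False}


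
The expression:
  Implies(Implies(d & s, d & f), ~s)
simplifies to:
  ~s | (d & ~f)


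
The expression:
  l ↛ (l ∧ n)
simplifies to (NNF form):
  l ∧ ¬n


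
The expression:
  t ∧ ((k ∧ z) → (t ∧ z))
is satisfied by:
  {t: True}


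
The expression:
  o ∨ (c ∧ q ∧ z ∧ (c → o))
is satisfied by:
  {o: True}


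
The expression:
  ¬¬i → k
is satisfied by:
  {k: True, i: False}
  {i: False, k: False}
  {i: True, k: True}


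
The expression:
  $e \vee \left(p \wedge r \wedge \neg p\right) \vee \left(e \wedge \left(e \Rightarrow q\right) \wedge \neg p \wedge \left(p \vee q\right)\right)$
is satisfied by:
  {e: True}


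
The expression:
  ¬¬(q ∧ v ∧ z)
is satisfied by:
  {z: True, q: True, v: True}


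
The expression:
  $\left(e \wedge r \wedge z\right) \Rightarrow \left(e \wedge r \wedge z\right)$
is always true.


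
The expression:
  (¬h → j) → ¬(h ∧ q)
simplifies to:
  ¬h ∨ ¬q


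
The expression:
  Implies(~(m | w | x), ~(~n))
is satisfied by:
  {n: True, x: True, m: True, w: True}
  {n: True, x: True, m: True, w: False}
  {n: True, x: True, w: True, m: False}
  {n: True, x: True, w: False, m: False}
  {n: True, m: True, w: True, x: False}
  {n: True, m: True, w: False, x: False}
  {n: True, m: False, w: True, x: False}
  {n: True, m: False, w: False, x: False}
  {x: True, m: True, w: True, n: False}
  {x: True, m: True, w: False, n: False}
  {x: True, w: True, m: False, n: False}
  {x: True, w: False, m: False, n: False}
  {m: True, w: True, x: False, n: False}
  {m: True, x: False, w: False, n: False}
  {w: True, x: False, m: False, n: False}


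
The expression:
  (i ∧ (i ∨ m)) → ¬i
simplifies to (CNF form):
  ¬i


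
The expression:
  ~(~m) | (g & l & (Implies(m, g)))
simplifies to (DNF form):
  m | (g & l)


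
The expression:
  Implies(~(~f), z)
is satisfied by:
  {z: True, f: False}
  {f: False, z: False}
  {f: True, z: True}


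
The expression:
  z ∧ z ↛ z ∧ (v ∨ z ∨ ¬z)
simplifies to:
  False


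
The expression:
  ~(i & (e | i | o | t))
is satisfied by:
  {i: False}


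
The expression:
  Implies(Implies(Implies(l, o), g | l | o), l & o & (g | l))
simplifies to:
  (l | ~g) & (l | ~o) & (o | ~l)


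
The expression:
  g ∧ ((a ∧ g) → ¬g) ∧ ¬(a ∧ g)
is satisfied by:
  {g: True, a: False}


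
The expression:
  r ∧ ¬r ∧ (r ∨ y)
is never true.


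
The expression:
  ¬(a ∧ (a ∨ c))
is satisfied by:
  {a: False}


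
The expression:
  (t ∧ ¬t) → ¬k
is always true.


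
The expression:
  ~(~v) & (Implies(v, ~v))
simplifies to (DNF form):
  False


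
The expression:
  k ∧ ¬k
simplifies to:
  False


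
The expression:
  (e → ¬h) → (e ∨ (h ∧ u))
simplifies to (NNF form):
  e ∨ (h ∧ u)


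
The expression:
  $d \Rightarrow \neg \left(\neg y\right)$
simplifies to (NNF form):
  $y \vee \neg d$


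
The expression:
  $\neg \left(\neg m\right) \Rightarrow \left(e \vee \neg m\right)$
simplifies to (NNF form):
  $e \vee \neg m$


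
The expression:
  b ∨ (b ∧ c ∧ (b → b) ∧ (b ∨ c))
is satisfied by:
  {b: True}


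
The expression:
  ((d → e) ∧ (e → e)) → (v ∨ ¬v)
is always true.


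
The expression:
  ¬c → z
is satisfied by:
  {z: True, c: True}
  {z: True, c: False}
  {c: True, z: False}


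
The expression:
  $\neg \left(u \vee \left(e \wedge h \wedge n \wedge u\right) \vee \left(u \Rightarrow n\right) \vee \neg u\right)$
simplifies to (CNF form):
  $\text{False}$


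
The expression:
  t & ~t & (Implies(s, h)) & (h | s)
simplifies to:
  False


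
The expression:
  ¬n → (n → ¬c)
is always true.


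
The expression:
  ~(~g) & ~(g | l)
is never true.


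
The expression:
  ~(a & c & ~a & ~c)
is always true.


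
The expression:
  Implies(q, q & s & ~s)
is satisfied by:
  {q: False}


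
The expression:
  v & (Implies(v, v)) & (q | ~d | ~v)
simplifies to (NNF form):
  v & (q | ~d)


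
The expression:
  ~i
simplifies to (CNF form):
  ~i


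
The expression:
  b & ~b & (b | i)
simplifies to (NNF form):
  False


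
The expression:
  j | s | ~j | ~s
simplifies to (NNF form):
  True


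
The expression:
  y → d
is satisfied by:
  {d: True, y: False}
  {y: False, d: False}
  {y: True, d: True}


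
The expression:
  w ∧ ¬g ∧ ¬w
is never true.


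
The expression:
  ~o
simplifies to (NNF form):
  ~o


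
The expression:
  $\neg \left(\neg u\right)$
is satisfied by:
  {u: True}


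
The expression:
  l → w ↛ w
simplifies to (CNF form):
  ¬l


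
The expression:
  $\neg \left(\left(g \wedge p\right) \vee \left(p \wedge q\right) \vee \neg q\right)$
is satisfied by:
  {q: True, p: False}


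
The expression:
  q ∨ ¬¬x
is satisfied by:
  {x: True, q: True}
  {x: True, q: False}
  {q: True, x: False}


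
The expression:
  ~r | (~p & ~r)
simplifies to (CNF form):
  ~r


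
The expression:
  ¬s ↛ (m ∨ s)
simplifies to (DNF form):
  ¬m ∧ ¬s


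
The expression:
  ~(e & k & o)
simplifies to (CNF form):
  ~e | ~k | ~o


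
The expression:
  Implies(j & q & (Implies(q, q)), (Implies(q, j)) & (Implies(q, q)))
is always true.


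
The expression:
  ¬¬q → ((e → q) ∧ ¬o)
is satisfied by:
  {o: False, q: False}
  {q: True, o: False}
  {o: True, q: False}


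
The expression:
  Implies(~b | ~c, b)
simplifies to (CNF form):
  b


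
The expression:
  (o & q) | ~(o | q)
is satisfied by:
  {q: False, o: False}
  {o: True, q: True}


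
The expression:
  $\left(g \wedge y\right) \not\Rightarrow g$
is never true.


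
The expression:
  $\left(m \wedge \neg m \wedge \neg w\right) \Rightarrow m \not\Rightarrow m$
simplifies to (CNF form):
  $\text{True}$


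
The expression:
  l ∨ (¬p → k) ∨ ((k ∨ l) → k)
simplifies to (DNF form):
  True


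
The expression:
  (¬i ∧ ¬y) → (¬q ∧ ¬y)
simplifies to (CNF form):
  i ∨ y ∨ ¬q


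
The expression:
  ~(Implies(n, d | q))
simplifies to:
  n & ~d & ~q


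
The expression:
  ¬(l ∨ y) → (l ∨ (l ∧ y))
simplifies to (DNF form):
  l ∨ y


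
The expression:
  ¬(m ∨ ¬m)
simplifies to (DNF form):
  False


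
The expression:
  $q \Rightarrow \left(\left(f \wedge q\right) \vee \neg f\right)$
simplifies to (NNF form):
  $\text{True}$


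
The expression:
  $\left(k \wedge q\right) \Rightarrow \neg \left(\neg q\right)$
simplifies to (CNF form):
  $\text{True}$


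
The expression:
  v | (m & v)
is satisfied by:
  {v: True}


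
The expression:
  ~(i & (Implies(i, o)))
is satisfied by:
  {o: False, i: False}
  {i: True, o: False}
  {o: True, i: False}


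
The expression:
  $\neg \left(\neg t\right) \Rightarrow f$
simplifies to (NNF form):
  $f \vee \neg t$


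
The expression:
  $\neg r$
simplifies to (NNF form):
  $\neg r$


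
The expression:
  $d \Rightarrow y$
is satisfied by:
  {y: True, d: False}
  {d: False, y: False}
  {d: True, y: True}


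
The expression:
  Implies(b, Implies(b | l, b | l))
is always true.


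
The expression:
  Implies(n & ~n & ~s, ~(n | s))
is always true.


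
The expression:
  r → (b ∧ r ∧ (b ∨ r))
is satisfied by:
  {b: True, r: False}
  {r: False, b: False}
  {r: True, b: True}


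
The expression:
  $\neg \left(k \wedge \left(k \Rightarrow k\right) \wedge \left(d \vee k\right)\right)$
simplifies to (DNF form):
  $\neg k$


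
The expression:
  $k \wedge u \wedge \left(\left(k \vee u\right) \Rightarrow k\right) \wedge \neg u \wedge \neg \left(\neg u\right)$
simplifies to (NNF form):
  $\text{False}$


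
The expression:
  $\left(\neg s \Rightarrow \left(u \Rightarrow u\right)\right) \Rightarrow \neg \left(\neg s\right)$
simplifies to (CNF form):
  $s$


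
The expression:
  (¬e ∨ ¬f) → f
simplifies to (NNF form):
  f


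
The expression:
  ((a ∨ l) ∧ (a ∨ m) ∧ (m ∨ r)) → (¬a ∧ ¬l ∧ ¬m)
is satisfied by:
  {a: False, l: False, m: False, r: False}
  {r: True, a: False, l: False, m: False}
  {l: True, r: False, a: False, m: False}
  {r: True, l: True, a: False, m: False}
  {m: True, r: False, a: False, l: False}
  {m: True, r: True, a: False, l: False}
  {a: True, m: False, l: False, r: False}
  {l: True, a: True, m: False, r: False}


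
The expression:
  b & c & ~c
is never true.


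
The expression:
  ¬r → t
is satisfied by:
  {r: True, t: True}
  {r: True, t: False}
  {t: True, r: False}


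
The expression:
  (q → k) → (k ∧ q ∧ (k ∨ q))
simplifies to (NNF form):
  q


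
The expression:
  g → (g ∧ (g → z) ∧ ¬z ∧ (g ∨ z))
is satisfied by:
  {g: False}


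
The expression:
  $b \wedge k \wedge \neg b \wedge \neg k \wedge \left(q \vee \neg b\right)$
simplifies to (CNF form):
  $\text{False}$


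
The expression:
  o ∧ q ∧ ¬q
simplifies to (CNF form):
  False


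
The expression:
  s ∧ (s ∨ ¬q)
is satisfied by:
  {s: True}


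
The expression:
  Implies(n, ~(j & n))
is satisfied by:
  {n: False, j: False}
  {j: True, n: False}
  {n: True, j: False}


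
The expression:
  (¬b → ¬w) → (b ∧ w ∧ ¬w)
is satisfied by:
  {w: True, b: False}


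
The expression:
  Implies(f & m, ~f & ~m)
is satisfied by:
  {m: False, f: False}
  {f: True, m: False}
  {m: True, f: False}


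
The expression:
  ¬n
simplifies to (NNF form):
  ¬n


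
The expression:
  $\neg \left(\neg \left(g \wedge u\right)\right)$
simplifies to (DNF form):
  $g \wedge u$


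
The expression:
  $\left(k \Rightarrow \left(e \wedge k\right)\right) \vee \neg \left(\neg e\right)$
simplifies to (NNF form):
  $e \vee \neg k$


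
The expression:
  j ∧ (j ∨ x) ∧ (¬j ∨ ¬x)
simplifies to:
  j ∧ ¬x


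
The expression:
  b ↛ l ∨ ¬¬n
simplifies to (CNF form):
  (b ∨ n) ∧ (n ∨ ¬l)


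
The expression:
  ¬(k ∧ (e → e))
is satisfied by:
  {k: False}


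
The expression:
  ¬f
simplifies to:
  ¬f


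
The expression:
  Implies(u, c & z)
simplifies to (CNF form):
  (c | ~u) & (z | ~u)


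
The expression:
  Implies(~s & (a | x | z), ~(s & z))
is always true.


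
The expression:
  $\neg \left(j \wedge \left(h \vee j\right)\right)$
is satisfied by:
  {j: False}


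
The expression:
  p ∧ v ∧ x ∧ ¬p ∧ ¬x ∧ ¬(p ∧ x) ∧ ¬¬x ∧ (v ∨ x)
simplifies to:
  False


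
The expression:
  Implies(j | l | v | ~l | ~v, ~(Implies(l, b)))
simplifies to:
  l & ~b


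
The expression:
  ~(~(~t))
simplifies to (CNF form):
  ~t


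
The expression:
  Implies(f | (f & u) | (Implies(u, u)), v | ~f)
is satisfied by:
  {v: True, f: False}
  {f: False, v: False}
  {f: True, v: True}


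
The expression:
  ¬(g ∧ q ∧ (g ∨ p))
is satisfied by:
  {g: False, q: False}
  {q: True, g: False}
  {g: True, q: False}


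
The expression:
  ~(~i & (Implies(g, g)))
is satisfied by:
  {i: True}


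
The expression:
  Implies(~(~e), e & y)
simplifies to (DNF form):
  y | ~e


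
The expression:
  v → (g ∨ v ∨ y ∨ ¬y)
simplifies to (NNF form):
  True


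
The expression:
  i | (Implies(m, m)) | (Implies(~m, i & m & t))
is always true.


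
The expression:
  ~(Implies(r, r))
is never true.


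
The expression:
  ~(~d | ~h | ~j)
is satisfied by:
  {h: True, j: True, d: True}


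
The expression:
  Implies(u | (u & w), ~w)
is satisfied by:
  {w: False, u: False}
  {u: True, w: False}
  {w: True, u: False}


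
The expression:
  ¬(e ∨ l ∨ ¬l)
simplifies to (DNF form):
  False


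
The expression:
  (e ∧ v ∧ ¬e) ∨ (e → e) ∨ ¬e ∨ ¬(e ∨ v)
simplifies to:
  True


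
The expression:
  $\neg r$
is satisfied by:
  {r: False}


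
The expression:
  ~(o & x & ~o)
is always true.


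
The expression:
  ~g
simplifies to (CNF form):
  ~g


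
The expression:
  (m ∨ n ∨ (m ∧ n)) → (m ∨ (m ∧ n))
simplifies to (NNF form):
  m ∨ ¬n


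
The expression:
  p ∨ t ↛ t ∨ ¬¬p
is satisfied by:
  {p: True}


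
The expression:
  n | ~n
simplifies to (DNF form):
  True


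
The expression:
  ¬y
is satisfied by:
  {y: False}


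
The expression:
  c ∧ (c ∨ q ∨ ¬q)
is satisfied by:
  {c: True}


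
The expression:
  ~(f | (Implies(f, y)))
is never true.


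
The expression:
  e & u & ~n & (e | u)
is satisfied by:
  {e: True, u: True, n: False}


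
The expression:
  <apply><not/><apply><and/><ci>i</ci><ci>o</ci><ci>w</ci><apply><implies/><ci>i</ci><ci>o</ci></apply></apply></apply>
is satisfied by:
  {w: False, o: False, i: False}
  {i: True, w: False, o: False}
  {o: True, w: False, i: False}
  {i: True, o: True, w: False}
  {w: True, i: False, o: False}
  {i: True, w: True, o: False}
  {o: True, w: True, i: False}


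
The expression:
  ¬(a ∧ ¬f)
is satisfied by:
  {f: True, a: False}
  {a: False, f: False}
  {a: True, f: True}


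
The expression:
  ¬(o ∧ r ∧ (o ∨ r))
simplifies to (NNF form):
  ¬o ∨ ¬r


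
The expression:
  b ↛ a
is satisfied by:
  {b: True, a: False}


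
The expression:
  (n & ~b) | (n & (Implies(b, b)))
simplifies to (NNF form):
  n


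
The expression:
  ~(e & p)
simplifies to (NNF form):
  ~e | ~p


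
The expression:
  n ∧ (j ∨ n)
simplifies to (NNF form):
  n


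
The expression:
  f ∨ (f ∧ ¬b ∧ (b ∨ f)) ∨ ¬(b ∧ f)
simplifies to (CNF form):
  True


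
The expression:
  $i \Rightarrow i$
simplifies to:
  $\text{True}$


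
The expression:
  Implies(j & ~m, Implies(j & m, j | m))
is always true.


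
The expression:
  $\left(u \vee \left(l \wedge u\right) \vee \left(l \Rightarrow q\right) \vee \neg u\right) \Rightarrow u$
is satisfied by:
  {u: True}


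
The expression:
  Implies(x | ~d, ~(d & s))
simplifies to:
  ~d | ~s | ~x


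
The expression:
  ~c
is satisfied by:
  {c: False}


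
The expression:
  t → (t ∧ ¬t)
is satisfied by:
  {t: False}


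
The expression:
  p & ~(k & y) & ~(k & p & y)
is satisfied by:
  {p: True, k: False, y: False}
  {y: True, p: True, k: False}
  {k: True, p: True, y: False}


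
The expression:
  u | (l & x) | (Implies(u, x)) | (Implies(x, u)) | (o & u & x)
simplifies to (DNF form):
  True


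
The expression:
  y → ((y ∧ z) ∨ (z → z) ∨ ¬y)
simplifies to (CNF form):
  True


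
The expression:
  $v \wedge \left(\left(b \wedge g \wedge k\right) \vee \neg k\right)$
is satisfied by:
  {b: True, g: True, v: True, k: False}
  {b: True, v: True, g: False, k: False}
  {g: True, v: True, b: False, k: False}
  {v: True, b: False, g: False, k: False}
  {b: True, k: True, g: True, v: True}


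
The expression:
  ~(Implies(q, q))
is never true.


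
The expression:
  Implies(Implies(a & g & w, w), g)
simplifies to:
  g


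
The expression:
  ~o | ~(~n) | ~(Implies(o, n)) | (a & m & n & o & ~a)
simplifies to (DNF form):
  True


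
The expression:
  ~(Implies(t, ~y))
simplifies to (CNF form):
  t & y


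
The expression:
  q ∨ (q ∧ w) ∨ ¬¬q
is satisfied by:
  {q: True}


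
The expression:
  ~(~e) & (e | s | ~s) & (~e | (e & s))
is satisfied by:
  {e: True, s: True}


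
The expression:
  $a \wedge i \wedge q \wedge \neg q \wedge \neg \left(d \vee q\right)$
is never true.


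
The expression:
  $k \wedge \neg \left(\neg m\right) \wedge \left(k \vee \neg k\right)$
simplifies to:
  $k \wedge m$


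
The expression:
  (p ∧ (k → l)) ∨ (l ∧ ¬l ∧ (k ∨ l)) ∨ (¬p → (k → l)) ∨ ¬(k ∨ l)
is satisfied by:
  {p: True, l: True, k: False}
  {p: True, k: False, l: False}
  {l: True, k: False, p: False}
  {l: False, k: False, p: False}
  {p: True, l: True, k: True}
  {p: True, k: True, l: False}
  {l: True, k: True, p: False}


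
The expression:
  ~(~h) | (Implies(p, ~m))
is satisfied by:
  {h: True, p: False, m: False}
  {p: False, m: False, h: False}
  {h: True, m: True, p: False}
  {m: True, p: False, h: False}
  {h: True, p: True, m: False}
  {p: True, h: False, m: False}
  {h: True, m: True, p: True}


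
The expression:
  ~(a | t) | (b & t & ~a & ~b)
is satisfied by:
  {t: False, a: False}


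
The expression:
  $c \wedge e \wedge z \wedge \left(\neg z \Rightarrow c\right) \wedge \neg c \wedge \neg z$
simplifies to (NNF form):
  $\text{False}$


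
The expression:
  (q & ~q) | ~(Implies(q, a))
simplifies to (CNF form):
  q & ~a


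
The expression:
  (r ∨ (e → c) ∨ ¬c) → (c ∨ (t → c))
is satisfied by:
  {c: True, t: False}
  {t: False, c: False}
  {t: True, c: True}


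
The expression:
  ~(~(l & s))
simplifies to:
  l & s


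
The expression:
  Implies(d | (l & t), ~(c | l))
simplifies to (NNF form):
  (~c & ~l) | (~d & ~l) | (~d & ~t)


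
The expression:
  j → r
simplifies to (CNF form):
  r ∨ ¬j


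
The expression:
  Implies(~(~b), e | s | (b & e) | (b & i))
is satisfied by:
  {i: True, e: True, s: True, b: False}
  {i: True, e: True, s: False, b: False}
  {i: True, s: True, e: False, b: False}
  {i: True, s: False, e: False, b: False}
  {e: True, s: True, i: False, b: False}
  {e: True, i: False, s: False, b: False}
  {e: False, s: True, i: False, b: False}
  {e: False, i: False, s: False, b: False}
  {i: True, b: True, e: True, s: True}
  {i: True, b: True, e: True, s: False}
  {i: True, b: True, s: True, e: False}
  {i: True, b: True, s: False, e: False}
  {b: True, e: True, s: True, i: False}
  {b: True, e: True, s: False, i: False}
  {b: True, s: True, e: False, i: False}


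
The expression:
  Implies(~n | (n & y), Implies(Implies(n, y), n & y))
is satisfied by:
  {n: True}


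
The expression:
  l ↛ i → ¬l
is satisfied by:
  {i: True, l: False}
  {l: False, i: False}
  {l: True, i: True}


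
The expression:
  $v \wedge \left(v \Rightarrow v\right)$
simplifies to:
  $v$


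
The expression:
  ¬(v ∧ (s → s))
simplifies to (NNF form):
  ¬v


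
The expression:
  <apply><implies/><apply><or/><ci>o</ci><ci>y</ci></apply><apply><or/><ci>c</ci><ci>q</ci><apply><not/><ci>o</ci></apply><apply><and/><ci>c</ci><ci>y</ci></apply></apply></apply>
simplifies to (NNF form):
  <apply><or/><ci>c</ci><ci>q</ci><apply><not/><ci>o</ci></apply></apply>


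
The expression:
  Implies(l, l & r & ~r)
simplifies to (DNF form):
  ~l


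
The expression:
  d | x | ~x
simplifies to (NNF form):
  True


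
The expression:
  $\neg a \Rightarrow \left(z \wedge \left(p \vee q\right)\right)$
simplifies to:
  $a \vee \left(p \wedge z\right) \vee \left(q \wedge z\right)$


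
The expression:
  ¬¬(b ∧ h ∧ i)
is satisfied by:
  {h: True, i: True, b: True}


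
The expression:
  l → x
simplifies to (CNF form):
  x ∨ ¬l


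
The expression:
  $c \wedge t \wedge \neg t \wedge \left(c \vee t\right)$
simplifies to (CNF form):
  $\text{False}$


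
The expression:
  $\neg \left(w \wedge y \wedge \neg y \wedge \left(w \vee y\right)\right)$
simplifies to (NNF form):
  $\text{True}$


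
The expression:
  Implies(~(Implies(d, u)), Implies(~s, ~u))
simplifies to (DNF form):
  True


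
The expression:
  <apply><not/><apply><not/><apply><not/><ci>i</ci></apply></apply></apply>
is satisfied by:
  {i: False}


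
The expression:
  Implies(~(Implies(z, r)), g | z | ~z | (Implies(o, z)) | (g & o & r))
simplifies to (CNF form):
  True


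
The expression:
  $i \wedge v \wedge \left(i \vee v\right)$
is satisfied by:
  {i: True, v: True}


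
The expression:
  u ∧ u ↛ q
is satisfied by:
  {u: True, q: False}


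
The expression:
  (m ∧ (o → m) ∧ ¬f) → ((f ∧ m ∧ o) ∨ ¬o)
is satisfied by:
  {f: True, m: False, o: False}
  {f: False, m: False, o: False}
  {o: True, f: True, m: False}
  {o: True, f: False, m: False}
  {m: True, f: True, o: False}
  {m: True, f: False, o: False}
  {m: True, o: True, f: True}


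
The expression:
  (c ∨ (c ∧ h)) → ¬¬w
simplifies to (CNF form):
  w ∨ ¬c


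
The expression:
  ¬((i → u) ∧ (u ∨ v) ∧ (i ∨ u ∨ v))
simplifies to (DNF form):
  (i ∧ ¬u) ∨ (¬u ∧ ¬v)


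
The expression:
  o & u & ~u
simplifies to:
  False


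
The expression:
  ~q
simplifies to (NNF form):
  ~q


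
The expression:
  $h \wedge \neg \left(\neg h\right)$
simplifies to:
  $h$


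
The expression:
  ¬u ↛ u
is always true.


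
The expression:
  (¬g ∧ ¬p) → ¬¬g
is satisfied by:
  {g: True, p: True}
  {g: True, p: False}
  {p: True, g: False}


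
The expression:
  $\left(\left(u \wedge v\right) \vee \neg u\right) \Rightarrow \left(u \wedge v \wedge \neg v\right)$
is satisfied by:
  {u: True, v: False}


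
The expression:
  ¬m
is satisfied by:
  {m: False}


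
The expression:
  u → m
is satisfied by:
  {m: True, u: False}
  {u: False, m: False}
  {u: True, m: True}


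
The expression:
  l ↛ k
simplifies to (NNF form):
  l ∧ ¬k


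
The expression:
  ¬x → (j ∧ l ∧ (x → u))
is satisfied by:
  {x: True, j: True, l: True}
  {x: True, j: True, l: False}
  {x: True, l: True, j: False}
  {x: True, l: False, j: False}
  {j: True, l: True, x: False}


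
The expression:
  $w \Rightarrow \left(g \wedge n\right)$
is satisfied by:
  {g: True, n: True, w: False}
  {g: True, n: False, w: False}
  {n: True, g: False, w: False}
  {g: False, n: False, w: False}
  {g: True, w: True, n: True}


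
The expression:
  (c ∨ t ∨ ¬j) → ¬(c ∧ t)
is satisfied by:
  {c: False, t: False}
  {t: True, c: False}
  {c: True, t: False}


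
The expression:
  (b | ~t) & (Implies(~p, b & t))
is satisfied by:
  {p: True, b: True, t: False}
  {p: True, b: False, t: False}
  {t: True, p: True, b: True}
  {t: True, b: True, p: False}


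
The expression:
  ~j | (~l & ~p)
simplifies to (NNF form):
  ~j | (~l & ~p)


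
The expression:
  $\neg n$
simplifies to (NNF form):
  $\neg n$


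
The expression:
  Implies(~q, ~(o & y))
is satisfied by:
  {q: True, o: False, y: False}
  {o: False, y: False, q: False}
  {y: True, q: True, o: False}
  {y: True, o: False, q: False}
  {q: True, o: True, y: False}
  {o: True, q: False, y: False}
  {y: True, o: True, q: True}


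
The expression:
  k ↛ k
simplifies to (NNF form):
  False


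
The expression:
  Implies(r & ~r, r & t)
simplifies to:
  True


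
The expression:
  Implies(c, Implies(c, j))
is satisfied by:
  {j: True, c: False}
  {c: False, j: False}
  {c: True, j: True}


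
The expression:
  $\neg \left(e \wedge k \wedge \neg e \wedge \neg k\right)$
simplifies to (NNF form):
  $\text{True}$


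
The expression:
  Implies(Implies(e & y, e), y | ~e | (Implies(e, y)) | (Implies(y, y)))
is always true.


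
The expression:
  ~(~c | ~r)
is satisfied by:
  {r: True, c: True}


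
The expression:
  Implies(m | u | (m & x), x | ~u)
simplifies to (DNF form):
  x | ~u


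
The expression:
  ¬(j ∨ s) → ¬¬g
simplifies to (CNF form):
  g ∨ j ∨ s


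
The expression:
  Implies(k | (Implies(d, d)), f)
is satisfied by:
  {f: True}


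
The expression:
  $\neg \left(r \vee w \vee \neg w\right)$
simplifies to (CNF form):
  $\text{False}$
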